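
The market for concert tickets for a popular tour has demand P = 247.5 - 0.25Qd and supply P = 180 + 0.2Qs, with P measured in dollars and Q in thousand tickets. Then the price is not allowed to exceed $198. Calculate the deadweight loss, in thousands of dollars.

810

Rearranging demand gives Qd = 990 - 4P; rearranging supply gives Qs = 5P - 900. Equilibrium: 990 - 4P = 5P - 900, so 1890 = 9P and P* = 210, Q* = 150.
Since 198 < 210, the ceiling is binding.
At P = 198: Qd = 990 - 4·198 = 198 and Qs = 5·198 - 900 = 90.
Quantity traded falls to 90. At Q = 90 the demand price is (990 - 90)/4 = 225 and the supply price is (900 + 90)/5 = 198.
Deadweight loss = ½ · (225 - 198) · (150 - 90) = ½ · 27 · 60 = 810.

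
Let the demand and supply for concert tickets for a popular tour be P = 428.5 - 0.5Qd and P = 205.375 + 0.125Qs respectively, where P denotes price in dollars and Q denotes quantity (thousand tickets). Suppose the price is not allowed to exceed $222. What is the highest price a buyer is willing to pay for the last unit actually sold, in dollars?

362

Rearranging demand gives Qd = 857 - 2P; rearranging supply gives Qs = 8P - 1643. Equilibrium: 857 - 2P = 8P - 1643, so 2500 = 10P and P* = 250, Q* = 357.
Since 222 < 250, the ceiling is binding.
At P = 222: Qd = 857 - 2·222 = 413 and Qs = 8·222 - 1643 = 133.
Only 133 units reach the market. On the demand curve, the marginal buyer's willingness to pay at Q = 133 is (857 - 133)/2 = 362.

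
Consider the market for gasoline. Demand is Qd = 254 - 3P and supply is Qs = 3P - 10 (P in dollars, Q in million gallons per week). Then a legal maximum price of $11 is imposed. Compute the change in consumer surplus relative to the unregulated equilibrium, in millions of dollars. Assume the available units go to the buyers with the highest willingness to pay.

Equilibrium: 254 - 3P = 3P - 10, so 264 = 6P and P* = 44, Q* = 122.
Since 11 < 44, the ceiling is binding.
At P = 11: Qd = 254 - 3·11 = 221 and Qs = 3·11 - 10 = 23.
Consumer surplus without the control is ½ · (254/3 - 44) · 122 = 7442/3.
With the ceiling, 23 units are sold at 11 (assume they go to the highest-value buyers). The demand price at Q = 23 is 77, so CS = ½ · [(254/3 - 11) + (77 - 11)] · 23 = 9637/6.
Change in consumer surplus = 9637/6 - 7442/3 = -874.5.

-874.5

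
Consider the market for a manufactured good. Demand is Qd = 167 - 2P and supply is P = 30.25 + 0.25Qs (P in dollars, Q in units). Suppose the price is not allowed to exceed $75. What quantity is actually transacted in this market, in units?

71

Rearranging supply gives Qs = 4P - 121. In a free market, 167 - 2P = 4P - 121 gives the equilibrium P* = 48, Q* = 71.
Since 75 is above P* = 48, the ceiling does not bind and the free-market outcome prevails.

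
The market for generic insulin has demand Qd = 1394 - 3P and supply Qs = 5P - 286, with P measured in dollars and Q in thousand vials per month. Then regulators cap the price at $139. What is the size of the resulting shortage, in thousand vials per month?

In a free market, 1394 - 3P = 5P - 286 gives the equilibrium P* = 210, Q* = 764.
Since 139 < 210, the ceiling is binding.
At P = 139: Qd = 1394 - 3·139 = 977 and Qs = 5·139 - 286 = 409.
Shortage = Qd - Qs = 977 - 409 = 568.

568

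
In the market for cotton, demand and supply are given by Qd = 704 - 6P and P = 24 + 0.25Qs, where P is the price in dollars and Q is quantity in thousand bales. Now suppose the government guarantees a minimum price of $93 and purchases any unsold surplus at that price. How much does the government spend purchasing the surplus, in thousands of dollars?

12090

Rearranging supply gives Qs = 4P - 96. Without the control the market clears where 704 - 6P = 4P - 96, i.e. P* = 80 and Q* = 224.
The floor of 93 is above the equilibrium price 80, so it binds.
At P = 93: Qd = 704 - 6·93 = 146 and Qs = 4·93 - 96 = 276.
Surplus = Qs - Qd = 130.
Government expenditure = surplus × support price = 130 × 93 = 12090.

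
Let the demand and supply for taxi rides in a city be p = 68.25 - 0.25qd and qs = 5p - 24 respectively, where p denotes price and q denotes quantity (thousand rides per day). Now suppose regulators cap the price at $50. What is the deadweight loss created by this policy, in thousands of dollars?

0

Rearranging demand gives qd = 273 - 4p. Equilibrium: 273 - 4p = 5p - 24, so 297 = 9p and p* = 33, q* = 141.
The ceiling of 50 is above the equilibrium price 33, so it is not binding; the market clears at p* = 33, q* = 141.
Since the control does not bind, no trades are prevented and deadweight loss is zero.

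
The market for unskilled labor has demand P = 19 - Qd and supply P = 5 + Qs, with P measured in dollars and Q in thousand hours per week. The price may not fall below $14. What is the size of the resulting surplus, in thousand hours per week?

4

Rearranging demand gives Qd = 19 - P; rearranging supply gives Qs = P - 5. Setting quantity demanded equal to quantity supplied, 19 - P = P - 5, gives P* = 12 and Q* = 7.
Because the floor (14) lies above the market-clearing price, it is binding.
At P = 14: Qd = 19 - 14 = 5 and Qs = 14 - 5 = 9.
Surplus = Qs - Qd = 9 - 5 = 4.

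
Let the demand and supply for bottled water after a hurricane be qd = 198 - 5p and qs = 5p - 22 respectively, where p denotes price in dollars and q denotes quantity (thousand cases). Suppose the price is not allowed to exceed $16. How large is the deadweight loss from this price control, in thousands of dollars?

180

Equilibrium: 198 - 5p = 5p - 22, so 220 = 10p and p* = 22, q* = 88.
Since 16 < 22, the ceiling is binding.
At p = 16: qd = 198 - 5·16 = 118 and qs = 5·16 - 22 = 58.
Quantity traded falls to 58. At q = 58 the demand price is (198 - 58)/5 = 28 and the supply price is (22 + 58)/5 = 16.
Deadweight loss = ½ · (28 - 16) · (88 - 58) = ½ · 12 · 30 = 180.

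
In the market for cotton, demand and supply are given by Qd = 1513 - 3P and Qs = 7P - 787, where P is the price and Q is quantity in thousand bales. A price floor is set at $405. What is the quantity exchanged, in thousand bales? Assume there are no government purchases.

Equilibrium: 1513 - 3P = 7P - 787, so 2300 = 10P and P* = 230, Q* = 823.
Because the floor (405) lies above the market-clearing price, it is binding.
At P = 405: Qd = 1513 - 3·405 = 298 and Qs = 7·405 - 787 = 2048.
The quantity actually transacted is the short side, demand: 298.

298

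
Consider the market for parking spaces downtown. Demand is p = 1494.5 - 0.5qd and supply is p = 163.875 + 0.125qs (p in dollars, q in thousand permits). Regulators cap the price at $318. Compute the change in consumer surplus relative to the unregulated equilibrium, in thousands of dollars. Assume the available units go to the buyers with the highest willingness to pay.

Rearranging demand gives qd = 2989 - 2p; rearranging supply gives qs = 8p - 1311. In a free market, 2989 - 2p = 8p - 1311 gives the equilibrium p* = 430, q* = 2129.
Because the ceiling (318) lies below the market-clearing price, it is binding.
At p = 318: qd = 2989 - 2·318 = 2353 and qs = 8·318 - 1311 = 1233.
Consumer surplus without the control is ½ · (1494.5 - 430) · 2129 = 1133160.25.
With the ceiling, 1233 units are sold at 318 (assume they go to the highest-value buyers). The demand price at q = 1233 is 878, so CS = ½ · [(1494.5 - 318) + (878 - 318)] · 1233 = 1070552.25.
Change in consumer surplus = 1070552.25 - 1133160.25 = -62608.

-62608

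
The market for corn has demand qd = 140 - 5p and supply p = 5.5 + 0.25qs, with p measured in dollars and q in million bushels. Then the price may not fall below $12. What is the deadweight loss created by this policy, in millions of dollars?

Rearranging supply gives qs = 4p - 22. Equilibrium: 140 - 5p = 4p - 22, so 162 = 9p and p* = 18, q* = 50.
Since 12 is below p* = 18, the floor does not bind and the free-market outcome prevails.
Since the control does not bind, no trades are prevented and deadweight loss is zero.

0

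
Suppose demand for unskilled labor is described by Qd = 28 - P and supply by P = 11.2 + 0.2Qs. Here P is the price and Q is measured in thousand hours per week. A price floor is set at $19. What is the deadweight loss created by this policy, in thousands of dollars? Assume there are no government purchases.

15

Rearranging supply gives Qs = 5P - 56. Setting quantity demanded equal to quantity supplied, 28 - P = 5P - 56, gives P* = 14 and Q* = 14.
Since 19 > 14, the floor is binding.
At P = 19: Qd = 28 - 19 = 9 and Qs = 5·19 - 56 = 39.
Quantity traded falls to 9. At Q = 9 the demand price is 28 - 9 = 19 and the supply price is (56 + 9)/5 = 13.
Deadweight loss = ½ · (19 - 13) · (14 - 9) = ½ · 6 · 5 = 15.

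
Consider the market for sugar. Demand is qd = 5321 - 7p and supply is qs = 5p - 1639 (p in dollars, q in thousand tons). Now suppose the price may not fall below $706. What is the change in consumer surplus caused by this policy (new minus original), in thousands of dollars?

-103320

Setting quantity demanded equal to quantity supplied, 5321 - 7p = 5p - 1639, gives p* = 580 and q* = 1261.
Since 706 > 580, the floor is binding.
At p = 706: qd = 5321 - 7·706 = 379 and qs = 5·706 - 1639 = 1891.
Consumer surplus without the control is ½ · (5321/7 - 580) · 1261 = 1590121/14.
With the floor, consumers buy 379 units at 706, so CS = ½ · (5321/7 - 706) · 379 = 143641/14.
Change in consumer surplus = 143641/14 - 1590121/14 = -103320.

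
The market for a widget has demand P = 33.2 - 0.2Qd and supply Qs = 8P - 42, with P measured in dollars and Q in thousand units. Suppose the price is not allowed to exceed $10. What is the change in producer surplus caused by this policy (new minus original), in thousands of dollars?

-372

Rearranging demand gives Qd = 166 - 5P. In a free market, 166 - 5P = 8P - 42 gives the equilibrium P* = 16, Q* = 86.
Because the ceiling (10) lies below the market-clearing price, it is binding.
At P = 10: Qd = 166 - 5·10 = 116 and Qs = 8·10 - 42 = 38.
Producer surplus without the control is ½ · (16 - 5.25) · 86 = 462.25.
With the ceiling, producers sell 38 units at 10, so PS = ½ · (10 - 5.25) · 38 = 90.25.
Change in producer surplus = 90.25 - 462.25 = -372.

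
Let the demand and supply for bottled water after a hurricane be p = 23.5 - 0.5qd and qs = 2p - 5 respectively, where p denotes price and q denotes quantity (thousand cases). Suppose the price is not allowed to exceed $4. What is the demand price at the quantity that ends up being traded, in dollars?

Rearranging demand gives qd = 47 - 2p. In a free market, 47 - 2p = 2p - 5 gives the equilibrium p* = 13, q* = 21.
Since 4 < 13, the ceiling is binding.
At p = 4: qd = 47 - 2·4 = 39 and qs = 2·4 - 5 = 3.
Only 3 units reach the market. On the demand curve, the marginal buyer's willingness to pay at q = 3 is (47 - 3)/2 = 22.

22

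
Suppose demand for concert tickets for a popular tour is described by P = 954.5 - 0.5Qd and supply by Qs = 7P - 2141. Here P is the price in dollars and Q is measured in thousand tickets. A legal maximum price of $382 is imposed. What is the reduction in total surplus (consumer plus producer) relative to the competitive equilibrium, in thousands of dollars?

72828

Rearranging demand gives Qd = 1909 - 2P. Setting quantity demanded equal to quantity supplied, 1909 - 2P = 7P - 2141, gives P* = 450 and Q* = 1009.
The ceiling of 382 is below the equilibrium price 450, so it binds.
At P = 382: Qd = 1909 - 2·382 = 1145 and Qs = 7·382 - 2141 = 533.
Quantity traded falls to 533. At Q = 533 the demand price is (1909 - 533)/2 = 688 and the supply price is (2141 + 533)/7 = 382.
Deadweight loss = ½ · (688 - 382) · (1009 - 533) = ½ · 306 · 476 = 72828.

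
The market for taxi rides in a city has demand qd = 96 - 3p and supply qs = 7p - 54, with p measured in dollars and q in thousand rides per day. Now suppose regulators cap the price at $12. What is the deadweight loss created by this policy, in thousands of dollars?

In a free market, 96 - 3p = 7p - 54 gives the equilibrium p* = 15, q* = 51.
Since 12 < 15, the ceiling is binding.
At p = 12: qd = 96 - 3·12 = 60 and qs = 7·12 - 54 = 30.
Quantity traded falls to 30. At q = 30 the demand price is (96 - 30)/3 = 22 and the supply price is (54 + 30)/7 = 12.
Deadweight loss = ½ · (22 - 12) · (51 - 30) = ½ · 10 · 21 = 105.

105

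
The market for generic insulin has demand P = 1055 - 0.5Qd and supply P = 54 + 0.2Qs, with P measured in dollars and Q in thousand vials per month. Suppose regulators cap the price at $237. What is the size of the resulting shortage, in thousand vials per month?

Rearranging demand gives Qd = 2110 - 2P; rearranging supply gives Qs = 5P - 270. Without the control the market clears where 2110 - 2P = 5P - 270, i.e. P* = 340 and Q* = 1430.
Since 237 < 340, the ceiling is binding.
At P = 237: Qd = 2110 - 2·237 = 1636 and Qs = 5·237 - 270 = 915.
Shortage = Qd - Qs = 1636 - 915 = 721.

721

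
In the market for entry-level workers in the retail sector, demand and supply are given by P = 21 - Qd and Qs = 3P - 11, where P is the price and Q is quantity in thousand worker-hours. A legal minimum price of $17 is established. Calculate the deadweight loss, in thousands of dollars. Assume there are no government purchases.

54

Rearranging demand gives Qd = 21 - P. Equilibrium: 21 - P = 3P - 11, so 32 = 4P and P* = 8, Q* = 13.
Since 17 > 8, the floor is binding.
At P = 17: Qd = 21 - 17 = 4 and Qs = 3·17 - 11 = 40.
Quantity traded falls to 4. At Q = 4 the demand price is 21 - 4 = 17 and the supply price is (11 + 4)/3 = 5.
Deadweight loss = ½ · (17 - 5) · (13 - 4) = ½ · 12 · 9 = 54.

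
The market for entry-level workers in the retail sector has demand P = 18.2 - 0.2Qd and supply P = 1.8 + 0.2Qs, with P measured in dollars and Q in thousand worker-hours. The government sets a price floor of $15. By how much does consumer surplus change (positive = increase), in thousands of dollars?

-142.5

Rearranging demand gives Qd = 91 - 5P; rearranging supply gives Qs = 5P - 9. In a free market, 91 - 5P = 5P - 9 gives the equilibrium P* = 10, Q* = 41.
Since 15 > 10, the floor is binding.
At P = 15: Qd = 91 - 5·15 = 16 and Qs = 5·15 - 9 = 66.
Consumer surplus without the control is ½ · (18.2 - 10) · 41 = 168.1.
With the floor, consumers buy 16 units at 15, so CS = ½ · (18.2 - 15) · 16 = 25.6.
Change in consumer surplus = 25.6 - 168.1 = -142.5.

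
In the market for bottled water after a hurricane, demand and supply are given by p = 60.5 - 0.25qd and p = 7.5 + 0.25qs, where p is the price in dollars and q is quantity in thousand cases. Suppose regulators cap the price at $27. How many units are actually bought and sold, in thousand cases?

Rearranging demand gives qd = 242 - 4p; rearranging supply gives qs = 4p - 30. Equilibrium: 242 - 4p = 4p - 30, so 272 = 8p and p* = 34, q* = 106.
The ceiling of 27 is below the equilibrium price 34, so it binds.
At p = 27: qd = 242 - 4·27 = 134 and qs = 4·27 - 30 = 78.
The quantity actually transacted is the short side, supply: 78.

78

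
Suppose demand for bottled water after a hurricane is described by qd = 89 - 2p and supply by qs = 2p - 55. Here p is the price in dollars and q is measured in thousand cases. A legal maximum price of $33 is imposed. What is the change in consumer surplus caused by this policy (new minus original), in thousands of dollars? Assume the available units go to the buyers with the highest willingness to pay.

24

Setting quantity demanded equal to quantity supplied, 89 - 2p = 2p - 55, gives p* = 36 and q* = 17.
Because the ceiling (33) lies below the market-clearing price, it is binding.
At p = 33: qd = 89 - 2·33 = 23 and qs = 2·33 - 55 = 11.
Consumer surplus without the control is ½ · (44.5 - 36) · 17 = 72.25.
With the ceiling, 11 units are sold at 33 (assume they go to the highest-value buyers). The demand price at q = 11 is 39, so CS = ½ · [(44.5 - 33) + (39 - 33)] · 11 = 96.25.
Change in consumer surplus = 96.25 - 72.25 = 24.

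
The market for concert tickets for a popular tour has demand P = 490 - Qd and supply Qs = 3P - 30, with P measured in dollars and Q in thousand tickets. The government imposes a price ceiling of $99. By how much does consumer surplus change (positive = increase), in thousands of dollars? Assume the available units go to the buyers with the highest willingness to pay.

Rearranging demand gives Qd = 490 - P. Setting quantity demanded equal to quantity supplied, 490 - P = 3P - 30, gives P* = 130 and Q* = 360.
Because the ceiling (99) lies below the market-clearing price, it is binding.
At P = 99: Qd = 490 - 99 = 391 and Qs = 3·99 - 30 = 267.
Consumer surplus without the control is ½ · (490 - 130) · 360 = 64800.
With the ceiling, 267 units are sold at 99 (assume they go to the highest-value buyers). The demand price at Q = 267 is 223, so CS = ½ · [(490 - 99) + (223 - 99)] · 267 = 68752.5.
Change in consumer surplus = 68752.5 - 64800 = 3952.5.

3952.5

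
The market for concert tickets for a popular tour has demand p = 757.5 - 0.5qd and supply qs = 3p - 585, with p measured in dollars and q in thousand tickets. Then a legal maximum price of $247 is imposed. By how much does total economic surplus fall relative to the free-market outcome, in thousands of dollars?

Rearranging demand gives qd = 1515 - 2p. Without the control the market clears where 1515 - 2p = 3p - 585, i.e. p* = 420 and q* = 675.
Since 247 < 420, the ceiling is binding.
At p = 247: qd = 1515 - 2·247 = 1021 and qs = 3·247 - 585 = 156.
Quantity traded falls to 156. At q = 156 the demand price is (1515 - 156)/2 = 679.5 and the supply price is (585 + 156)/3 = 247.
Deadweight loss = ½ · (679.5 - 247) · (675 - 156) = ½ · 432.5 · 519 = 112233.75.

112233.75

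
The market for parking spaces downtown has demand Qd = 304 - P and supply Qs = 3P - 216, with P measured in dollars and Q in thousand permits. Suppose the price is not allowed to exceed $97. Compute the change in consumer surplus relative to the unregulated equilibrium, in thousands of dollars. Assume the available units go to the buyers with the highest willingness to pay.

Without the control the market clears where 304 - P = 3P - 216, i.e. P* = 130 and Q* = 174.
Because the ceiling (97) lies below the market-clearing price, it is binding.
At P = 97: Qd = 304 - 97 = 207 and Qs = 3·97 - 216 = 75.
Consumer surplus without the control is ½ · (304 - 130) · 174 = 15138.
With the ceiling, 75 units are sold at 97 (assume they go to the highest-value buyers). The demand price at Q = 75 is 229, so CS = ½ · [(304 - 97) + (229 - 97)] · 75 = 12712.5.
Change in consumer surplus = 12712.5 - 15138 = -2425.5.

-2425.5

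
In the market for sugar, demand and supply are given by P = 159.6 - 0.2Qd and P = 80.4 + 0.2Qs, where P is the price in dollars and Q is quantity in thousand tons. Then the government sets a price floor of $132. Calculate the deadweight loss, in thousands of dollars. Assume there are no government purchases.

720

Rearranging demand gives Qd = 798 - 5P; rearranging supply gives Qs = 5P - 402. Equilibrium: 798 - 5P = 5P - 402, so 1200 = 10P and P* = 120, Q* = 198.
The floor of 132 is above the equilibrium price 120, so it binds.
At P = 132: Qd = 798 - 5·132 = 138 and Qs = 5·132 - 402 = 258.
Quantity traded falls to 138. At Q = 138 the demand price is (798 - 138)/5 = 132 and the supply price is (402 + 138)/5 = 108.
Deadweight loss = ½ · (132 - 108) · (198 - 138) = ½ · 24 · 60 = 720.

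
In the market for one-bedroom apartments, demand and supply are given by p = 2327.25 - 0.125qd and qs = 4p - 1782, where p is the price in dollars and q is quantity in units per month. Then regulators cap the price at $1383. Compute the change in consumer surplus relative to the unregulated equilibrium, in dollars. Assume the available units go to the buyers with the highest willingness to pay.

Rearranging demand gives qd = 18618 - 8p. Without the control the market clears where 18618 - 8p = 4p - 1782, i.e. p* = 1700 and q* = 5018.
Because the ceiling (1383) lies below the market-clearing price, it is binding.
At p = 1383: qd = 18618 - 8·1383 = 7554 and qs = 4·1383 - 1782 = 3750.
Consumer surplus without the control is ½ · (2327.25 - 1700) · 5018 = 1573770.25.
With the ceiling, 3750 units are sold at 1383 (assume they go to the highest-value buyers). The demand price at q = 3750 is 1858.5, so CS = ½ · [(2327.25 - 1383) + (1858.5 - 1383)] · 3750 = 2662031.25.
Change in consumer surplus = 2662031.25 - 1573770.25 = 1088261.

1088261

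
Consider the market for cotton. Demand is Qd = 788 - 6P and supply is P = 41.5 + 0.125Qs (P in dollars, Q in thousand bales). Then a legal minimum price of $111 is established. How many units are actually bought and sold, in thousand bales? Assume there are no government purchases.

Rearranging supply gives Qs = 8P - 332. Setting quantity demanded equal to quantity supplied, 788 - 6P = 8P - 332, gives P* = 80 and Q* = 308.
Since 111 > 80, the floor is binding.
At P = 111: Qd = 788 - 6·111 = 122 and Qs = 8·111 - 332 = 556.
The quantity actually transacted is the short side, demand: 122.

122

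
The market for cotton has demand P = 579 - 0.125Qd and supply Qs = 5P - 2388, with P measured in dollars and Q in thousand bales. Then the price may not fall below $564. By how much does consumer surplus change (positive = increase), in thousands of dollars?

-5184

Rearranging demand gives Qd = 4632 - 8P. Setting quantity demanded equal to quantity supplied, 4632 - 8P = 5P - 2388, gives P* = 540 and Q* = 312.
The floor of 564 is above the equilibrium price 540, so it binds.
At P = 564: Qd = 4632 - 8·564 = 120 and Qs = 5·564 - 2388 = 432.
Consumer surplus without the control is ½ · (579 - 540) · 312 = 6084.
With the floor, consumers buy 120 units at 564, so CS = ½ · (579 - 564) · 120 = 900.
Change in consumer surplus = 900 - 6084 = -5184.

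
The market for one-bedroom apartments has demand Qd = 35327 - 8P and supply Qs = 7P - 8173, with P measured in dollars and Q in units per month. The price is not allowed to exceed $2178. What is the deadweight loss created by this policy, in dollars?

Setting quantity demanded equal to quantity supplied, 35327 - 8P = 7P - 8173, gives P* = 2900 and Q* = 12127.
The ceiling of 2178 is below the equilibrium price 2900, so it binds.
At P = 2178: Qd = 35327 - 8·2178 = 17903 and Qs = 7·2178 - 8173 = 7073.
Quantity traded falls to 7073. At Q = 7073 the demand price is (35327 - 7073)/8 = 3531.75 and the supply price is (8173 + 7073)/7 = 2178.
Deadweight loss = ½ · (3531.75 - 2178) · (12127 - 7073) = ½ · 1353.75 · 5054 = 3420926.25.

3420926.25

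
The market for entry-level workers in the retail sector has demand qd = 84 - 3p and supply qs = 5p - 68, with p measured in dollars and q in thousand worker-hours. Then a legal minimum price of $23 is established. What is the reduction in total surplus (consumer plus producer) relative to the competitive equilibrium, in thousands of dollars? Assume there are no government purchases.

38.4

In a free market, 84 - 3p = 5p - 68 gives the equilibrium p* = 19, q* = 27.
Because the floor (23) lies above the market-clearing price, it is binding.
At p = 23: qd = 84 - 3·23 = 15 and qs = 5·23 - 68 = 47.
Quantity traded falls to 15. At q = 15 the demand price is (84 - 15)/3 = 23 and the supply price is (68 + 15)/5 = 16.6.
Deadweight loss = ½ · (23 - 16.6) · (27 - 15) = ½ · 6.4 · 12 = 38.4.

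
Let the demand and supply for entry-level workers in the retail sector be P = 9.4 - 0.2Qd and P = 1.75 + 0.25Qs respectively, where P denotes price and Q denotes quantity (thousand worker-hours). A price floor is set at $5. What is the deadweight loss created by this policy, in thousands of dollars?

0

Rearranging demand gives Qd = 47 - 5P; rearranging supply gives Qs = 4P - 7. In a free market, 47 - 5P = 4P - 7 gives the equilibrium P* = 6, Q* = 17.
Since 5 is below P* = 6, the floor does not bind and the free-market outcome prevails.
Since the control does not bind, no trades are prevented and deadweight loss is zero.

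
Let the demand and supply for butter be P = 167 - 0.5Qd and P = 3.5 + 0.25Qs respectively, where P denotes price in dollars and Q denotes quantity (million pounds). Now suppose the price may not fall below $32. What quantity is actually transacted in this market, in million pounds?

Rearranging demand gives Qd = 334 - 2P; rearranging supply gives Qs = 4P - 14. Without the control the market clears where 334 - 2P = 4P - 14, i.e. P* = 58 and Q* = 218.
The floor of 32 is below the equilibrium price 58, so it is not binding; the market clears at P* = 58, Q* = 218.

218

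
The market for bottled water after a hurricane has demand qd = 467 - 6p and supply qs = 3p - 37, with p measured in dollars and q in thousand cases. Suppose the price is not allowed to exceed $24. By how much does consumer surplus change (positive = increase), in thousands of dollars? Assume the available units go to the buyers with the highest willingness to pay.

Setting quantity demanded equal to quantity supplied, 467 - 6p = 3p - 37, gives p* = 56 and q* = 131.
Since 24 < 56, the ceiling is binding.
At p = 24: qd = 467 - 6·24 = 323 and qs = 3·24 - 37 = 35.
Consumer surplus without the control is ½ · (467/6 - 56) · 131 = 17161/12.
With the ceiling, 35 units are sold at 24 (assume they go to the highest-value buyers). The demand price at q = 35 is 72, so CS = ½ · [(467/6 - 24) + (72 - 24)] · 35 = 21385/12.
Change in consumer surplus = 21385/12 - 17161/12 = 352.

352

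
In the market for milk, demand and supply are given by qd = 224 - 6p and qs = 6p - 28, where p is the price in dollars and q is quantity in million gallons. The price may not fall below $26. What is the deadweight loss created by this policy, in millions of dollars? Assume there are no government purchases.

Setting quantity demanded equal to quantity supplied, 224 - 6p = 6p - 28, gives p* = 21 and q* = 98.
Since 26 > 21, the floor is binding.
At p = 26: qd = 224 - 6·26 = 68 and qs = 6·26 - 28 = 128.
Quantity traded falls to 68. At q = 68 the demand price is (224 - 68)/6 = 26 and the supply price is (28 + 68)/6 = 16.
Deadweight loss = ½ · (26 - 16) · (98 - 68) = ½ · 10 · 30 = 150.

150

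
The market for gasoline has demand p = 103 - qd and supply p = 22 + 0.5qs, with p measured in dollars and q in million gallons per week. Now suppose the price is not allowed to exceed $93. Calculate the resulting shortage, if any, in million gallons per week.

Rearranging demand gives qd = 103 - p; rearranging supply gives qs = 2p - 44. In a free market, 103 - p = 2p - 44 gives the equilibrium p* = 49, q* = 54.
The ceiling of 93 is above the equilibrium price 49, so it is not binding; the market clears at p* = 49, q* = 54.
Since the control does not bind, there is no shortage.

0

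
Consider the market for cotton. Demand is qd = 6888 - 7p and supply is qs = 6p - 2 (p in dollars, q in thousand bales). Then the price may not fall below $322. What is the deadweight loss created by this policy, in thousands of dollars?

0

Without the control the market clears where 6888 - 7p = 6p - 2, i.e. p* = 530 and q* = 3178.
Since 322 is below p* = 530, the floor does not bind and the free-market outcome prevails.
Since the control does not bind, no trades are prevented and deadweight loss is zero.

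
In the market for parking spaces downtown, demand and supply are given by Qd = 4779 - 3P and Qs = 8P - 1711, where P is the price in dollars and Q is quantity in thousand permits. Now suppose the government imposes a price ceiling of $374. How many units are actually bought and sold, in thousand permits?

1281

Equilibrium: 4779 - 3P = 8P - 1711, so 6490 = 11P and P* = 590, Q* = 3009.
Since 374 < 590, the ceiling is binding.
At P = 374: Qd = 4779 - 3·374 = 3657 and Qs = 8·374 - 1711 = 1281.
The quantity actually transacted is the short side, supply: 1281.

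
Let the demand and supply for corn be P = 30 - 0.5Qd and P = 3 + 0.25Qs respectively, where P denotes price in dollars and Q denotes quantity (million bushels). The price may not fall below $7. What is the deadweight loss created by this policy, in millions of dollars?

Rearranging demand gives Qd = 60 - 2P; rearranging supply gives Qs = 4P - 12. Setting quantity demanded equal to quantity supplied, 60 - 2P = 4P - 12, gives P* = 12 and Q* = 36.
The floor of 7 is below the equilibrium price 12, so it is not binding; the market clears at P* = 12, Q* = 36.
Since the control does not bind, no trades are prevented and deadweight loss is zero.

0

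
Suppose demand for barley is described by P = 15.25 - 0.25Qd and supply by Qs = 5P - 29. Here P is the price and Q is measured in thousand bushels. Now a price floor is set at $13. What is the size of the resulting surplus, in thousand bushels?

27

Rearranging demand gives Qd = 61 - 4P. Setting quantity demanded equal to quantity supplied, 61 - 4P = 5P - 29, gives P* = 10 and Q* = 21.
Since 13 > 10, the floor is binding.
At P = 13: Qd = 61 - 4·13 = 9 and Qs = 5·13 - 29 = 36.
Surplus = Qs - Qd = 36 - 9 = 27.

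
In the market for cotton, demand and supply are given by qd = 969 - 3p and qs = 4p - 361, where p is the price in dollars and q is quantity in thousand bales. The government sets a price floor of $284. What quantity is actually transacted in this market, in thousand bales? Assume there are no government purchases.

117

Without the control the market clears where 969 - 3p = 4p - 361, i.e. p* = 190 and q* = 399.
Because the floor (284) lies above the market-clearing price, it is binding.
At p = 284: qd = 969 - 3·284 = 117 and qs = 4·284 - 361 = 775.
The quantity actually transacted is the short side, demand: 117.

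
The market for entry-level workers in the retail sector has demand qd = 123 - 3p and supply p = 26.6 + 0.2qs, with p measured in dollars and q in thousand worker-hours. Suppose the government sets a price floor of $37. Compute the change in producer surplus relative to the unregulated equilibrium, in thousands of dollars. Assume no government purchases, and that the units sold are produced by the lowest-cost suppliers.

Rearranging supply gives qs = 5p - 133. Setting quantity demanded equal to quantity supplied, 123 - 3p = 5p - 133, gives p* = 32 and q* = 27.
Because the floor (37) lies above the market-clearing price, it is binding.
At p = 37: qd = 123 - 3·37 = 12 and qs = 5·37 - 133 = 52.
Producer surplus without the control is ½ · (32 - 26.6) · 27 = 72.9.
With the floor, 12 units are sold at 37. The supply price at q = 12 is 29, so PS = ½ · [(37 - 26.6) + (37 - 29)] · 12 = 110.4.
Change in producer surplus = 110.4 - 72.9 = 37.5.

37.5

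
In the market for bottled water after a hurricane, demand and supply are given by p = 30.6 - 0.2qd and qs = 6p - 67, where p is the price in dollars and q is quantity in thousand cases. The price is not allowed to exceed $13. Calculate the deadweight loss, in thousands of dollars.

323.4

Rearranging demand gives qd = 153 - 5p. Setting quantity demanded equal to quantity supplied, 153 - 5p = 6p - 67, gives p* = 20 and q* = 53.
The ceiling of 13 is below the equilibrium price 20, so it binds.
At p = 13: qd = 153 - 5·13 = 88 and qs = 6·13 - 67 = 11.
Quantity traded falls to 11. At q = 11 the demand price is (153 - 11)/5 = 28.4 and the supply price is (67 + 11)/6 = 13.
Deadweight loss = ½ · (28.4 - 13) · (53 - 11) = ½ · 15.4 · 42 = 323.4.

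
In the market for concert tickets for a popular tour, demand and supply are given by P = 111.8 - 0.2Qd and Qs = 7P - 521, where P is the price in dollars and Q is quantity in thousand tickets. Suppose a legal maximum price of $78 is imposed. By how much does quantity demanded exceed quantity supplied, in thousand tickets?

Rearranging demand gives Qd = 559 - 5P. Setting quantity demanded equal to quantity supplied, 559 - 5P = 7P - 521, gives P* = 90 and Q* = 109.
Since 78 < 90, the ceiling is binding.
At P = 78: Qd = 559 - 5·78 = 169 and Qs = 7·78 - 521 = 25.
Shortage = Qd - Qs = 169 - 25 = 144.

144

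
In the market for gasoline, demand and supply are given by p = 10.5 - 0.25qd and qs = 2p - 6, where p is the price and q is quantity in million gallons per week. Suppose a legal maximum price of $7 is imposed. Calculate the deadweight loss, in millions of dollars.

Rearranging demand gives qd = 42 - 4p. Setting quantity demanded equal to quantity supplied, 42 - 4p = 2p - 6, gives p* = 8 and q* = 10.
The ceiling of 7 is below the equilibrium price 8, so it binds.
At p = 7: qd = 42 - 4·7 = 14 and qs = 2·7 - 6 = 8.
Quantity traded falls to 8. At q = 8 the demand price is (42 - 8)/4 = 8.5 and the supply price is (6 + 8)/2 = 7.
Deadweight loss = ½ · (8.5 - 7) · (10 - 8) = ½ · 1.5 · 2 = 1.5.

1.5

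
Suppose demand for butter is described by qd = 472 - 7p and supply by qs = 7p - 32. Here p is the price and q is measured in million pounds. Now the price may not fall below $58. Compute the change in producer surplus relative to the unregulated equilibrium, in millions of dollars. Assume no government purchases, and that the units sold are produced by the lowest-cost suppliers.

-242

Setting quantity demanded equal to quantity supplied, 472 - 7p = 7p - 32, gives p* = 36 and q* = 220.
Because the floor (58) lies above the market-clearing price, it is binding.
At p = 58: qd = 472 - 7·58 = 66 and qs = 7·58 - 32 = 374.
Producer surplus without the control is ½ · (36 - 32/7) · 220 = 24200/7.
With the floor, 66 units are sold at 58. The supply price at q = 66 is 14, so PS = ½ · [(58 - 32/7) + (58 - 14)] · 66 = 22506/7.
Change in producer surplus = 22506/7 - 24200/7 = -242.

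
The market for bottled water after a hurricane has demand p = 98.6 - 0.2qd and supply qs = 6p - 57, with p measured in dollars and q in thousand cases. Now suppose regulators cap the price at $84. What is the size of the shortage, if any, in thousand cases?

0

Rearranging demand gives qd = 493 - 5p. Equilibrium: 493 - 5p = 6p - 57, so 550 = 11p and p* = 50, q* = 243.
The ceiling of 84 is above the equilibrium price 50, so it is not binding; the market clears at p* = 50, q* = 243.
Since the control does not bind, there is no shortage.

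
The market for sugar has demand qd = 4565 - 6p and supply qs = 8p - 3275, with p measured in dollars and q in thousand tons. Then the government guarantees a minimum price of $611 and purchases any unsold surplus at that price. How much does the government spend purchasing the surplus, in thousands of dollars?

Setting quantity demanded equal to quantity supplied, 4565 - 6p = 8p - 3275, gives p* = 560 and q* = 1205.
Because the floor (611) lies above the market-clearing price, it is binding.
At p = 611: qd = 4565 - 6·611 = 899 and qs = 8·611 - 3275 = 1613.
Surplus = qs - qd = 714.
Government expenditure = surplus × support price = 714 × 611 = 436254.

436254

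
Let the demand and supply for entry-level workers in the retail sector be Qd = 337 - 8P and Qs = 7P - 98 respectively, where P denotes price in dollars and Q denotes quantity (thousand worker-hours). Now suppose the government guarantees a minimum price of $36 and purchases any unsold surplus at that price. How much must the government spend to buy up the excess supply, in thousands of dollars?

In a free market, 337 - 8P = 7P - 98 gives the equilibrium P* = 29, Q* = 105.
Since 36 > 29, the floor is binding.
At P = 36: Qd = 337 - 8·36 = 49 and Qs = 7·36 - 98 = 154.
Surplus = Qs - Qd = 105.
Government expenditure = surplus × support price = 105 × 36 = 3780.

3780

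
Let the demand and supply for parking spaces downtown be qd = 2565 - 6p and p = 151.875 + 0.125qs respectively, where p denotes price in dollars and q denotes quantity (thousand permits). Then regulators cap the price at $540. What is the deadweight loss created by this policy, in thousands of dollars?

Rearranging supply gives qs = 8p - 1215. Equilibrium: 2565 - 6p = 8p - 1215, so 3780 = 14p and p* = 270, q* = 945.
Since 540 is above p* = 270, the ceiling does not bind and the free-market outcome prevails.
Since the control does not bind, no trades are prevented and deadweight loss is zero.

0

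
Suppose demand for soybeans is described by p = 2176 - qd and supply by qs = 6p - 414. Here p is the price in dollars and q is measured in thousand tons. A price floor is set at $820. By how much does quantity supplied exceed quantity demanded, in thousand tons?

Rearranging demand gives qd = 2176 - p. In a free market, 2176 - p = 6p - 414 gives the equilibrium p* = 370, q* = 1806.
Since 820 > 370, the floor is binding.
At p = 820: qd = 2176 - 820 = 1356 and qs = 6·820 - 414 = 4506.
Surplus = qs - qd = 4506 - 1356 = 3150.

3150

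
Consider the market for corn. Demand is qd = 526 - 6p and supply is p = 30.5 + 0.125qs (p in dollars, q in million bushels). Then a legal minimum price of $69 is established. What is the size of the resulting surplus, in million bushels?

Rearranging supply gives qs = 8p - 244. Equilibrium: 526 - 6p = 8p - 244, so 770 = 14p and p* = 55, q* = 196.
The floor of 69 is above the equilibrium price 55, so it binds.
At p = 69: qd = 526 - 6·69 = 112 and qs = 8·69 - 244 = 308.
Surplus = qs - qd = 308 - 112 = 196.

196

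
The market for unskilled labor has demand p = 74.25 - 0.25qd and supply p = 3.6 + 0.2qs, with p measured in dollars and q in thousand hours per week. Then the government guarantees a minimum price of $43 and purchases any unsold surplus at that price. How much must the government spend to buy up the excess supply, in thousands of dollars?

Rearranging demand gives qd = 297 - 4p; rearranging supply gives qs = 5p - 18. In a free market, 297 - 4p = 5p - 18 gives the equilibrium p* = 35, q* = 157.
The floor of 43 is above the equilibrium price 35, so it binds.
At p = 43: qd = 297 - 4·43 = 125 and qs = 5·43 - 18 = 197.
Surplus = qs - qd = 72.
Government expenditure = surplus × support price = 72 × 43 = 3096.

3096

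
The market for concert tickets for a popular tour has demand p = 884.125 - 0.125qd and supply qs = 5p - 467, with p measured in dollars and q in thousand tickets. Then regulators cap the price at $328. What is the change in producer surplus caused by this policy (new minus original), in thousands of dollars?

Rearranging demand gives qd = 7073 - 8p. Equilibrium: 7073 - 8p = 5p - 467, so 7540 = 13p and p* = 580, q* = 2433.
Since 328 < 580, the ceiling is binding.
At p = 328: qd = 7073 - 8·328 = 4449 and qs = 5·328 - 467 = 1173.
Producer surplus without the control is ½ · (580 - 93.4) · 2433 = 591948.9.
With the ceiling, producers sell 1173 units at 328, so PS = ½ · (328 - 93.4) · 1173 = 137592.9.
Change in producer surplus = 137592.9 - 591948.9 = -454356.

-454356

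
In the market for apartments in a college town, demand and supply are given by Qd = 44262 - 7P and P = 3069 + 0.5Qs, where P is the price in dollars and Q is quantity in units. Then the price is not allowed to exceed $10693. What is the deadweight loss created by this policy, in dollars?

0

Rearranging supply gives Qs = 2P - 6138. Setting quantity demanded equal to quantity supplied, 44262 - 7P = 2P - 6138, gives P* = 5600 and Q* = 5062.
The ceiling of 10693 is above the equilibrium price 5600, so it is not binding; the market clears at P* = 5600, Q* = 5062.
Since the control does not bind, no trades are prevented and deadweight loss is zero.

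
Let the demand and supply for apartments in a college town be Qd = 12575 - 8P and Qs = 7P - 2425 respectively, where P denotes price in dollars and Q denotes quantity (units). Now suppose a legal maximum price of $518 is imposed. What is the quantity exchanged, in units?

1201

Equilibrium: 12575 - 8P = 7P - 2425, so 15000 = 15P and P* = 1000, Q* = 4575.
Because the ceiling (518) lies below the market-clearing price, it is binding.
At P = 518: Qd = 12575 - 8·518 = 8431 and Qs = 7·518 - 2425 = 1201.
The quantity actually transacted is the short side, supply: 1201.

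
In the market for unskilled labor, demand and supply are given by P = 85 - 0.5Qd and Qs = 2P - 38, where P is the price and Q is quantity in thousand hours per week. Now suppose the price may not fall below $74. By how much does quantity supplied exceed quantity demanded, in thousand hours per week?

88

Rearranging demand gives Qd = 170 - 2P. In a free market, 170 - 2P = 2P - 38 gives the equilibrium P* = 52, Q* = 66.
Since 74 > 52, the floor is binding.
At P = 74: Qd = 170 - 2·74 = 22 and Qs = 2·74 - 38 = 110.
Surplus = Qs - Qd = 110 - 22 = 88.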